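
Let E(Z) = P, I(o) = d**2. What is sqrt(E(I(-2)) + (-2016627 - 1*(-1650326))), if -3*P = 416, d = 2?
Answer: I*sqrt(3297957)/3 ≈ 605.34*I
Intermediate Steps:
I(o) = 4 (I(o) = 2**2 = 4)
P = -416/3 (P = -1/3*416 = -416/3 ≈ -138.67)
E(Z) = -416/3
sqrt(E(I(-2)) + (-2016627 - 1*(-1650326))) = sqrt(-416/3 + (-2016627 - 1*(-1650326))) = sqrt(-416/3 + (-2016627 + 1650326)) = sqrt(-416/3 - 366301) = sqrt(-1099319/3) = I*sqrt(3297957)/3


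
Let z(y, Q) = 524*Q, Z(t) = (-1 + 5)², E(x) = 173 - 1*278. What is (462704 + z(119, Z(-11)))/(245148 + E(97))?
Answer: 471088/245043 ≈ 1.9225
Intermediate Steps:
E(x) = -105 (E(x) = 173 - 278 = -105)
Z(t) = 16 (Z(t) = 4² = 16)
(462704 + z(119, Z(-11)))/(245148 + E(97)) = (462704 + 524*16)/(245148 - 105) = (462704 + 8384)/245043 = 471088*(1/245043) = 471088/245043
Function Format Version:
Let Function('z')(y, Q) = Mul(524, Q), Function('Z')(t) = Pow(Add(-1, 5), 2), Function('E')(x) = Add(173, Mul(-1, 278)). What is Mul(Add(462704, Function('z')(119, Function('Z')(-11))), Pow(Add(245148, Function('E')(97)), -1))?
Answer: Rational(471088, 245043) ≈ 1.9225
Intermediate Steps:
Function('E')(x) = -105 (Function('E')(x) = Add(173, -278) = -105)
Function('Z')(t) = 16 (Function('Z')(t) = Pow(4, 2) = 16)
Mul(Add(462704, Function('z')(119, Function('Z')(-11))), Pow(Add(245148, Function('E')(97)), -1)) = Mul(Add(462704, Mul(524, 16)), Pow(Add(245148, -105), -1)) = Mul(Add(462704, 8384), Pow(245043, -1)) = Mul(471088, Rational(1, 245043)) = Rational(471088, 245043)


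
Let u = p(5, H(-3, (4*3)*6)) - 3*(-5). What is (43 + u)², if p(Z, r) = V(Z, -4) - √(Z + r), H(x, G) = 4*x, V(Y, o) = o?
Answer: (54 - I*√7)² ≈ 2909.0 - 285.74*I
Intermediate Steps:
p(Z, r) = -4 - √(Z + r)
u = 11 - I*√7 (u = (-4 - √(5 + 4*(-3))) - 3*(-5) = (-4 - √(5 - 12)) + 15 = (-4 - √(-7)) + 15 = (-4 - I*√7) + 15 = 11 - I*√7 ≈ 11.0 - 2.6458*I)
(43 + u)² = (43 + (11 - I*√7))² = (54 - I*√7)²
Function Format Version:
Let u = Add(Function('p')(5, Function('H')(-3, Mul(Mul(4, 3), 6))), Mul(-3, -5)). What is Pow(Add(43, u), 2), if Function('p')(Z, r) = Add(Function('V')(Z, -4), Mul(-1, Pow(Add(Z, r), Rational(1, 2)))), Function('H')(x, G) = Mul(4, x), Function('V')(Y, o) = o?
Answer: Pow(Add(54, Mul(-1, I, Pow(7, Rational(1, 2)))), 2) ≈ Add(2909.0, Mul(-285.74, I))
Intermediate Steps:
Function('p')(Z, r) = Add(-4, Mul(-1, Pow(Add(Z, r), Rational(1, 2))))
u = Add(11, Mul(-1, I, Pow(7, Rational(1, 2)))) (u = Add(Add(-4, Mul(-1, Pow(Add(5, Mul(4, -3)), Rational(1, 2)))), Mul(-3, -5)) = Add(Add(-4, Mul(-1, Pow(Add(5, -12), Rational(1, 2)))), 15) = Add(Add(-4, Mul(-1, Pow(-7, Rational(1, 2)))), 15) = Add(Add(-4, Mul(-1, Mul(I, Pow(7, Rational(1, 2))))), 15) = Add(Add(-4, Mul(-1, I, Pow(7, Rational(1, 2)))), 15) = Add(11, Mul(-1, I, Pow(7, Rational(1, 2)))) ≈ Add(11.000, Mul(-2.6458, I)))
Pow(Add(43, u), 2) = Pow(Add(43, Add(11, Mul(-1, I, Pow(7, Rational(1, 2))))), 2) = Pow(Add(54, Mul(-1, I, Pow(7, Rational(1, 2)))), 2)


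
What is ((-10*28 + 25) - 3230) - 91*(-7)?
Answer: -2848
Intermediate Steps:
((-10*28 + 25) - 3230) - 91*(-7) = ((-280 + 25) - 3230) + 637 = (-255 - 3230) + 637 = -3485 + 637 = -2848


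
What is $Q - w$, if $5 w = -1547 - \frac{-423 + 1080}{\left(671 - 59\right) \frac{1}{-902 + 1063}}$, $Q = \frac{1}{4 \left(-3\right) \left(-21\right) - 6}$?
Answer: $\frac{14384897}{41820} \approx 343.97$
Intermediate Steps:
$Q = \frac{1}{246}$ ($Q = \frac{1}{\left(-12\right) \left(-21\right) - 6} = \frac{1}{252 - 6} = \frac{1}{246} \approx 0.004065$)
$w = - \frac{116949}{340}$ ($w = \frac{-1547 - \frac{-423 + 1080}{\left(671 - 59\right) \frac{1}{-902 + 1063}}}{5} = \frac{-1547 - \frac{657}{612 \cdot \frac{1}{161}}}{5} = \frac{-1547 - \frac{657}{\frac{612}{161}}}{5} = \frac{-1547 - 657 \cdot \frac{161}{612}}{5} = \frac{-1547 - \frac{11753}{68}}{5} = \frac{1}{5} \left(- \frac{116949}{68}\right) = - \frac{116949}{340} \approx -343.97$)
$Q - w = \frac{1}{246} - - \frac{116949}{340} = \frac{1}{246} + \frac{116949}{340} = \frac{14384897}{41820}$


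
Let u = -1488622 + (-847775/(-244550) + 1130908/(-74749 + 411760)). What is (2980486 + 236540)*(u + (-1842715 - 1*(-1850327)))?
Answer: -2617767344371643014253/549440267 ≈ -4.7644e+12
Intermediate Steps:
u = -4907430723930367/3296641602 (u = -1488622 + (-847775*(-1/244550) + 1130908/337011) = -1488622 + (33911/9782 + 1130908*(1/337011)) = -1488622 + (33911/9782 + 1130908/337011) = -1488622 + 22490922077/3296641602 = -4907430723930367/3296641602 ≈ -1.4886e+6)
(2980486 + 236540)*(u + (-1842715 - 1*(-1850327))) = (2980486 + 236540)*(-4907430723930367/3296641602 + (-1842715 - 1*(-1850327))) = 3217026*(-4907430723930367/3296641602 + (-1842715 + 1850327)) = 3217026*(-4907430723930367/3296641602 + 7612) = 3217026*(-4882336688055943/3296641602) = -2617767344371643014253/549440267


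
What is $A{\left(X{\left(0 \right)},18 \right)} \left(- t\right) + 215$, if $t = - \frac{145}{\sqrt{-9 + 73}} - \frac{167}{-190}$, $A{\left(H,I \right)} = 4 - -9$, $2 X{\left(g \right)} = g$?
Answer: $\frac{333791}{760} \approx 439.2$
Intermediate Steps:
$X{\left(g \right)} = \frac{g}{2}$
$A{\left(H,I \right)} = 13$ ($A{\left(H,I \right)} = 4 + 9 = 13$)
$t = - \frac{13107}{760}$ ($t = - \frac{145}{\sqrt{64}} - - \frac{167}{190} = - \frac{145}{8} + \frac{167}{190} = - \frac{13107}{760} \approx -17.246$)
$A{\left(X{\left(0 \right)},18 \right)} \left(- t\right) + 215 = 13 \left(\left(-1\right) \left(- \frac{13107}{760}\right)\right) + 215 = 13 \cdot \frac{13107}{760} + 215 = \frac{170391}{760} + 215 = \frac{333791}{760}$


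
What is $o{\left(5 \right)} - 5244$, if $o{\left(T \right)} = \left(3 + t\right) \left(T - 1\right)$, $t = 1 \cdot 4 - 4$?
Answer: $-5232$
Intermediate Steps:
$t = 0$ ($t = 4 - 4 = 0$)
$o{\left(T \right)} = -3 + 3 T$ ($o{\left(T \right)} = \left(3 + 0\right) \left(T - 1\right) = 3 \left(-1 + T\right) = -3 + 3 T$)
$o{\left(5 \right)} - 5244 = \left(-3 + 3 \cdot 5\right) - 5244 = \left(-3 + 15\right) - 5244 = 12 - 5244 = -5232$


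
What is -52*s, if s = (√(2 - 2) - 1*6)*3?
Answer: 936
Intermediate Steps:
s = -18 (s = (√0 - 6)*3 = (0 - 6)*3 = -6*3 = -18)
-52*s = -52*(-18) = 936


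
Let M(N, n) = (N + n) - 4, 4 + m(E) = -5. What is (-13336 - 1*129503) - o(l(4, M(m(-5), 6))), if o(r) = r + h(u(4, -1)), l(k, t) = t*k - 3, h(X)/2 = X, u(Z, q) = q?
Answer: -142806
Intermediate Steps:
m(E) = -9 (m(E) = -4 - 5 = -9)
h(X) = 2*X
M(N, n) = -4 + N + n
l(k, t) = -3 + k*t (l(k, t) = k*t - 3 = -3 + k*t)
o(r) = -2 + r (o(r) = r + 2*(-1) = r - 2 = -2 + r)
(-13336 - 1*129503) - o(l(4, M(m(-5), 6))) = (-13336 - 1*129503) - (-2 + (-3 + 4*(-4 - 9 + 6))) = (-13336 - 129503) - (-2 + (-3 + 4*(-7))) = -142839 - (-2 + (-3 - 28)) = -142839 - (-2 - 31) = -142839 - 1*(-33) = -142839 + 33 = -142806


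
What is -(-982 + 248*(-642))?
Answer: 160198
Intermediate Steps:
-(-982 + 248*(-642)) = -(-982 - 159216) = -1*(-160198) = 160198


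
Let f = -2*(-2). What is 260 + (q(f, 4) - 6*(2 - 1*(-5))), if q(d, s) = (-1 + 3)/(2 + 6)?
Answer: 873/4 ≈ 218.25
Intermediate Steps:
f = 4
q(d, s) = ¼ (q(d, s) = 2/8 = 2*(⅛) = ¼)
260 + (q(f, 4) - 6*(2 - 1*(-5))) = 260 + (¼ - 6*(2 - 1*(-5))) = 260 + (¼ - 6*(2 + 5)) = 260 + (¼ - 6*7) = 260 + (¼ - 42) = 260 - 167/4 = 873/4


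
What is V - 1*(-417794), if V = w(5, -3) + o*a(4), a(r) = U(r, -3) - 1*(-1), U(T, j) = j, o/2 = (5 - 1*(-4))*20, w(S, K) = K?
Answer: 417071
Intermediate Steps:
o = 360 (o = 2*((5 - 1*(-4))*20) = 2*((5 + 4)*20) = 2*(9*20) = 2*180 = 360)
a(r) = -2 (a(r) = -3 - 1*(-1) = -3 + 1 = -2)
V = -723 (V = -3 + 360*(-2) = -3 - 720 = -723)
V - 1*(-417794) = -723 - 1*(-417794) = -723 + 417794 = 417071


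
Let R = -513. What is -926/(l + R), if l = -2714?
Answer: 926/3227 ≈ 0.28695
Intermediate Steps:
-926/(l + R) = -926/(-2714 - 513) = -926/(-3227) = -1/3227*(-926) = 926/3227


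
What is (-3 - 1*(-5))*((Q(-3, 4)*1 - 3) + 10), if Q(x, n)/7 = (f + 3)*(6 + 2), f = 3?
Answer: 686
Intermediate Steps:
Q(x, n) = 336 (Q(x, n) = 7*((3 + 3)*(6 + 2)) = 7*(6*8) = 7*48 = 336)
(-3 - 1*(-5))*((Q(-3, 4)*1 - 3) + 10) = (-3 - 1*(-5))*((336*1 - 3) + 10) = (-3 + 5)*((336 - 3) + 10) = 2*(333 + 10) = 2*343 = 686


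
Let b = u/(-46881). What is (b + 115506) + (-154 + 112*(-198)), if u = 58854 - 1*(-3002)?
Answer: 4368122200/46881 ≈ 93175.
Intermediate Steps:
u = 61856 (u = 58854 + 3002 = 61856)
b = -61856/46881 (b = 61856/(-46881) = 61856*(-1/46881) = -61856/46881 ≈ -1.3194)
(b + 115506) + (-154 + 112*(-198)) = (-61856/46881 + 115506) + (-154 + 112*(-198)) = 5414974930/46881 + (-154 - 22176) = 5414974930/46881 - 22330 = 4368122200/46881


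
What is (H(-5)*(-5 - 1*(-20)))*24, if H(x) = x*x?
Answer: 9000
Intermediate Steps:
H(x) = x**2
(H(-5)*(-5 - 1*(-20)))*24 = ((-5)**2*(-5 - 1*(-20)))*24 = (25*(-5 + 20))*24 = (25*15)*24 = 375*24 = 9000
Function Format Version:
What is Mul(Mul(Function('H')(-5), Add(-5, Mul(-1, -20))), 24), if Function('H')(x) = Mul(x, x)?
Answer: 9000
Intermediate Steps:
Function('H')(x) = Pow(x, 2)
Mul(Mul(Function('H')(-5), Add(-5, Mul(-1, -20))), 24) = Mul(Mul(Pow(-5, 2), Add(-5, Mul(-1, -20))), 24) = Mul(Mul(25, Add(-5, 20)), 24) = Mul(Mul(25, 15), 24) = Mul(375, 24) = 9000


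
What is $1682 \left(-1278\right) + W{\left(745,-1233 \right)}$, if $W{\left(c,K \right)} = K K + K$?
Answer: $-630540$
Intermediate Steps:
$W{\left(c,K \right)} = K + K^{2}$ ($W{\left(c,K \right)} = K^{2} + K = K + K^{2}$)
$1682 \left(-1278\right) + W{\left(745,-1233 \right)} = 1682 \left(-1278\right) - 1233 \left(1 - 1233\right) = -2149596 - -1519056 = -2149596 + 1519056 = -630540$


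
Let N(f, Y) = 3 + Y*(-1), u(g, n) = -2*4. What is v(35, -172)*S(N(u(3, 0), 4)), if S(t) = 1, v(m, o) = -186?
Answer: -186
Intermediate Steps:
u(g, n) = -8
N(f, Y) = 3 - Y
v(35, -172)*S(N(u(3, 0), 4)) = -186*1 = -186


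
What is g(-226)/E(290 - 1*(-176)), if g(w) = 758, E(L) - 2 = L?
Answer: 379/234 ≈ 1.6197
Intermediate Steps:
E(L) = 2 + L
g(-226)/E(290 - 1*(-176)) = 758/(2 + (290 - 1*(-176))) = 758/(2 + (290 + 176)) = 758/(2 + 466) = 758/468 = 758*(1/468) = 379/234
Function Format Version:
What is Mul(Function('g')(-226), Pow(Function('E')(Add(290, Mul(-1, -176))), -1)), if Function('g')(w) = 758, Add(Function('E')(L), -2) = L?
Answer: Rational(379, 234) ≈ 1.6197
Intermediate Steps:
Function('E')(L) = Add(2, L)
Mul(Function('g')(-226), Pow(Function('E')(Add(290, Mul(-1, -176))), -1)) = Mul(758, Pow(Add(2, Add(290, Mul(-1, -176))), -1)) = Mul(758, Pow(Add(2, Add(290, 176)), -1)) = Mul(758, Pow(Add(2, 466), -1)) = Mul(758, Pow(468, -1)) = Mul(758, Rational(1, 468)) = Rational(379, 234)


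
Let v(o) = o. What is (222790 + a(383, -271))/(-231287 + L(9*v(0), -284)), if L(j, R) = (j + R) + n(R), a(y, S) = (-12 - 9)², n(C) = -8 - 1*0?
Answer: -223231/231579 ≈ -0.96395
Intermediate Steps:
n(C) = -8 (n(C) = -8 + 0 = -8)
a(y, S) = 441 (a(y, S) = (-21)² = 441)
L(j, R) = -8 + R + j (L(j, R) = (j + R) - 8 = (R + j) - 8 = -8 + R + j)
(222790 + a(383, -271))/(-231287 + L(9*v(0), -284)) = (222790 + 441)/(-231287 + (-8 - 284 + 9*0)) = 223231/(-231287 + (-8 - 284 + 0)) = 223231/(-231287 - 292) = 223231/(-231579) = 223231*(-1/231579) = -223231/231579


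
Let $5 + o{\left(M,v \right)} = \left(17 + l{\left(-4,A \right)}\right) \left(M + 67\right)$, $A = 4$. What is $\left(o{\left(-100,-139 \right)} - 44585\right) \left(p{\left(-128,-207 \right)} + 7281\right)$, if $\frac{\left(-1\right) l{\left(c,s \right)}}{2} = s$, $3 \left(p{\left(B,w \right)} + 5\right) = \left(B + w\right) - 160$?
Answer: $-319191457$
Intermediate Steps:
$p{\left(B,w \right)} = - \frac{175}{3} + \frac{B}{3} + \frac{w}{3}$ ($p{\left(B,w \right)} = -5 + \frac{\left(B + w\right) - 160}{3} = -5 + \frac{-160 + B + w}{3} = -5 + \left(- \frac{160}{3} + \frac{B}{3} + \frac{w}{3}\right) = - \frac{175}{3} + \frac{B}{3} + \frac{w}{3}$)
$l{\left(c,s \right)} = - 2 s$
$o{\left(M,v \right)} = 598 + 9 M$ ($o{\left(M,v \right)} = -5 + \left(17 - 8\right) \left(M + 67\right) = -5 + \left(17 - 8\right) \left(67 + M\right) = -5 + 9 \left(67 + M\right) = -5 + \left(603 + 9 M\right) = 598 + 9 M$)
$\left(o{\left(-100,-139 \right)} - 44585\right) \left(p{\left(-128,-207 \right)} + 7281\right) = \left(\left(598 + 9 \left(-100\right)\right) - 44585\right) \left(\left(- \frac{175}{3} + \frac{1}{3} \left(-128\right) + \frac{1}{3} \left(-207\right)\right) + 7281\right) = \left(\left(598 - 900\right) - 44585\right) \left(\left(- \frac{175}{3} - \frac{128}{3} - 69\right) + 7281\right) = \left(-302 - 44585\right) \left(-170 + 7281\right) = \left(-44887\right) 7111 = -319191457$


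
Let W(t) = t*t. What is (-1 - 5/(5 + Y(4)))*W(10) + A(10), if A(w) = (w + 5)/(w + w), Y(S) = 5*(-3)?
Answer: -197/4 ≈ -49.250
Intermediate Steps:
Y(S) = -15
A(w) = (5 + w)/(2*w) (A(w) = (5 + w)/((2*w)) = (5 + w)*(1/(2*w)) = (5 + w)/(2*w))
W(t) = t²
(-1 - 5/(5 + Y(4)))*W(10) + A(10) = (-1 - 5/(5 - 15))*10² + (½)*(5 + 10)/10 = (-1 - 5/(-10))*100 + (½)*(⅒)*15 = (-1 - 5*(-⅒))*100 + ¾ = (-1 + ½)*100 + ¾ = -½*100 + ¾ = -50 + ¾ = -197/4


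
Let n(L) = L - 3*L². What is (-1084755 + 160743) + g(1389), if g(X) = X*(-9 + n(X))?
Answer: -8038487799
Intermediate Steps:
g(X) = X*(-9 + X*(1 - 3*X))
(-1084755 + 160743) + g(1389) = (-1084755 + 160743) + 1389*(-9 + 1389 - 3*1389²) = -924012 + 1389*(-9 + 1389 - 3*1929321) = -924012 + 1389*(-9 + 1389 - 5787963) = -924012 + 1389*(-5786583) = -924012 - 8037563787 = -8038487799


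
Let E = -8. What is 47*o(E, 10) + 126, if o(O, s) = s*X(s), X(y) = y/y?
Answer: 596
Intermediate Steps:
X(y) = 1
o(O, s) = s (o(O, s) = s*1 = s)
47*o(E, 10) + 126 = 47*10 + 126 = 470 + 126 = 596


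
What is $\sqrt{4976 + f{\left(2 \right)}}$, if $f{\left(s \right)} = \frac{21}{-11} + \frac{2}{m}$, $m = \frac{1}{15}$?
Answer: $\frac{\sqrt{605495}}{11} \approx 70.74$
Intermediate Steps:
$m = \frac{1}{15} \approx 0.066667$
$f{\left(s \right)} = \frac{309}{11}$ ($f{\left(s \right)} = \frac{21}{-11} + 2 \frac{1}{\frac{1}{15}} = 21 \left(- \frac{1}{11}\right) + 2 \cdot 15 = - \frac{21}{11} + 30 = \frac{309}{11}$)
$\sqrt{4976 + f{\left(2 \right)}} = \sqrt{4976 + \frac{309}{11}} = \sqrt{\frac{55045}{11}} = \frac{\sqrt{605495}}{11}$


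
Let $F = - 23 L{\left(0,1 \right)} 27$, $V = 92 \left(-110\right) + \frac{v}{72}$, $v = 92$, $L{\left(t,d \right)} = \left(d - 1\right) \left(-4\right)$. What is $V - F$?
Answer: $- \frac{182137}{18} \approx -10119.0$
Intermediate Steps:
$L{\left(t,d \right)} = 4 - 4 d$ ($L{\left(t,d \right)} = \left(-1 + d\right) \left(-4\right) = 4 - 4 d$)
$V = - \frac{182137}{18}$ ($V = 92 \left(-110\right) + \frac{92}{72} = -10120 + 92 \cdot \frac{1}{72} = -10120 + \frac{23}{18} = - \frac{182137}{18} \approx -10119.0$)
$F = 0$ ($F = - 23 \left(4 - 4\right) 27 = \left(-23\right) 0 \cdot 27 = 0 \cdot 27 = 0$)
$V - F = - \frac{182137}{18} - 0 = - \frac{182137}{18} + 0 = - \frac{182137}{18}$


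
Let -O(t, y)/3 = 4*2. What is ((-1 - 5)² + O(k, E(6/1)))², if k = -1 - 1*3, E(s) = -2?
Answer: 144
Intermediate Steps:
k = -4 (k = -1 - 3 = -4)
O(t, y) = -24 (O(t, y) = -12*2 = -3*8 = -24)
((-1 - 5)² + O(k, E(6/1)))² = ((-1 - 5)² - 24)² = ((-6)² - 24)² = (36 - 24)² = 12² = 144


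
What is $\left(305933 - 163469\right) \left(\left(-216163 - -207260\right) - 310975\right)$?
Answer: $-45571099392$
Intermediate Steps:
$\left(305933 - 163469\right) \left(\left(-216163 - -207260\right) - 310975\right) = 142464 \left(\left(-216163 + 207260\right) - 310975\right) = 142464 \left(-8903 - 310975\right) = 142464 \left(-319878\right) = -45571099392$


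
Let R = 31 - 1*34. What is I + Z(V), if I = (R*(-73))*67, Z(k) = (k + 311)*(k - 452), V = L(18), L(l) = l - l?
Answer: -125899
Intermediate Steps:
L(l) = 0
V = 0
R = -3 (R = 31 - 34 = -3)
Z(k) = (-452 + k)*(311 + k) (Z(k) = (311 + k)*(-452 + k) = (-452 + k)*(311 + k))
I = 14673 (I = -3*(-73)*67 = 219*67 = 14673)
I + Z(V) = 14673 + (-140572 + 0² - 141*0) = 14673 + (-140572 + 0 + 0) = 14673 - 140572 = -125899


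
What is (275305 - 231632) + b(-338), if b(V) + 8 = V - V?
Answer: 43665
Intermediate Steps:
b(V) = -8 (b(V) = -8 + (V - V) = -8 + 0 = -8)
(275305 - 231632) + b(-338) = (275305 - 231632) - 8 = 43673 - 8 = 43665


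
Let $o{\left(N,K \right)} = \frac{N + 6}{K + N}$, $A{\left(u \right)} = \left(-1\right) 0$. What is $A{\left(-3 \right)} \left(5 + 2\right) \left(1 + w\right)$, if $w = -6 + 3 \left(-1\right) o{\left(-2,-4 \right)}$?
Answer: $0$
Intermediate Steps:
$A{\left(u \right)} = 0$
$o{\left(N,K \right)} = \frac{6 + N}{K + N}$
$w = -4$ ($w = -6 + 3 \left(-1\right) \frac{6 - 2}{-4 - 2} = -6 - 3 \frac{1}{-6} \cdot 4 = -6 - 3 \left(\left(- \frac{1}{6}\right) 4\right) = -6 - -2 = -6 + 2 = -4$)
$A{\left(-3 \right)} \left(5 + 2\right) \left(1 + w\right) = 0 \left(5 + 2\right) \left(1 - 4\right) = 0 \cdot 7 \left(-3\right) = 0 \left(-3\right) = 0$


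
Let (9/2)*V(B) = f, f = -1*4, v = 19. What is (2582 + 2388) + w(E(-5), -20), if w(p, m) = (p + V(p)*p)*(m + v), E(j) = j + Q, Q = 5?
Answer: 4970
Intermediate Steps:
f = -4
V(B) = -8/9 (V(B) = (2/9)*(-4) = -8/9)
E(j) = 5 + j (E(j) = j + 5 = 5 + j)
w(p, m) = p*(19 + m)/9 (w(p, m) = (p - 8*p/9)*(m + 19) = (p/9)*(19 + m) = p*(19 + m)/9)
(2582 + 2388) + w(E(-5), -20) = (2582 + 2388) + (5 - 5)*(19 - 20)/9 = 4970 + (⅑)*0*(-1) = 4970 + 0 = 4970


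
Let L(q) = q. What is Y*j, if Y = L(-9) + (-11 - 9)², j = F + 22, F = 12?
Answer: 13294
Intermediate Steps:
j = 34 (j = 12 + 22 = 34)
Y = 391 (Y = -9 + (-11 - 9)² = -9 + (-20)² = -9 + 400 = 391)
Y*j = 391*34 = 13294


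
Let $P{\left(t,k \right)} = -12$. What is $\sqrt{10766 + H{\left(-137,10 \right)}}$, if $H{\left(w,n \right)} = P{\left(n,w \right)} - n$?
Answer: $2 \sqrt{2686} \approx 103.65$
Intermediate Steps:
$H{\left(w,n \right)} = -12 - n$
$\sqrt{10766 + H{\left(-137,10 \right)}} = \sqrt{10766 - 22} = \sqrt{10744} = 2 \sqrt{2686}$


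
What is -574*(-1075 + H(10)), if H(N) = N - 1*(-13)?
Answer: 603848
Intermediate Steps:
H(N) = 13 + N (H(N) = N + 13 = 13 + N)
-574*(-1075 + H(10)) = -574*(-1075 + (13 + 10)) = -574*(-1075 + 23) = -574*(-1052) = 603848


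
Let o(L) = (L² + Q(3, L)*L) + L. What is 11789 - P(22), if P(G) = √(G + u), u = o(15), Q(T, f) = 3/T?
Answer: 11789 - √277 ≈ 11772.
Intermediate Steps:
o(L) = L² + 2*L (o(L) = (L² + (3/3)*L) + L = (L² + (3*(⅓))*L) + L = (L² + 1*L) + L = (L² + L) + L = (L + L²) + L = L² + 2*L)
u = 255 (u = 15*(2 + 15) = 15*17 = 255)
P(G) = √(255 + G) (P(G) = √(G + 255) = √(255 + G))
11789 - P(22) = 11789 - √(255 + 22) = 11789 - √277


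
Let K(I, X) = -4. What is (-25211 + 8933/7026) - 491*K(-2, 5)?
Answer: -163324489/7026 ≈ -23246.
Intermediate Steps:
(-25211 + 8933/7026) - 491*K(-2, 5) = (-25211 + 8933/7026) - 491*(-4) = (-25211 + 8933*(1/7026)) + 1964 = (-25211 + 8933/7026) + 1964 = -177123553/7026 + 1964 = -163324489/7026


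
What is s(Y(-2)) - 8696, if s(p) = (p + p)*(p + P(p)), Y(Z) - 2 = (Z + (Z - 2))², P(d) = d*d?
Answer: 103936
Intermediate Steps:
P(d) = d²
Y(Z) = 2 + (-2 + 2*Z)² (Y(Z) = 2 + (Z + (Z - 2))² = 2 + (Z + (-2 + Z))² = 2 + (-2 + 2*Z)²)
s(p) = 2*p*(p + p²) (s(p) = (p + p)*(p + p²) = (2*p)*(p + p²) = 2*p*(p + p²))
s(Y(-2)) - 8696 = 2*(2 + 4*(-1 - 2)²)²*(1 + (2 + 4*(-1 - 2)²)) - 8696 = 2*(2 + 4*(-3)²)²*(1 + (2 + 4*(-3)²)) - 8696 = 2*(2 + 4*9)²*(1 + (2 + 4*9)) - 8696 = 2*(2 + 36)²*(1 + (2 + 36)) - 8696 = 2*38²*(1 + 38) - 8696 = 2*1444*39 - 8696 = 112632 - 8696 = 103936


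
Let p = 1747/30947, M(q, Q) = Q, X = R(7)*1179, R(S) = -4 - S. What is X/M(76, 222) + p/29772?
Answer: -1991506787927/34090101108 ≈ -58.419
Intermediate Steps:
X = -12969 (X = (-4 - 1*7)*1179 = (-4 - 7)*1179 = -11*1179 = -12969)
p = 1747/30947 (p = 1747*(1/30947) = 1747/30947 ≈ 0.056451)
X/M(76, 222) + p/29772 = -12969/222 + (1747/30947)/29772 = -12969*1/222 + (1747/30947)*(1/29772) = -4323/74 + 1747/921354084 = -1991506787927/34090101108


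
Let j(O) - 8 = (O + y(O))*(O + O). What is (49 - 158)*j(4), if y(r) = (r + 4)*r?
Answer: -32264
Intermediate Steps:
y(r) = r*(4 + r) (y(r) = (4 + r)*r = r*(4 + r))
j(O) = 8 + 2*O*(O + O*(4 + O)) (j(O) = 8 + (O + O*(4 + O))*(O + O) = 8 + (O + O*(4 + O))*(2*O) = 8 + 2*O*(O + O*(4 + O)))
(49 - 158)*j(4) = (49 - 158)*(8 + 2*4**3 + 10*4**2) = -109*(8 + 2*64 + 10*16) = -109*(8 + 128 + 160) = -109*296 = -32264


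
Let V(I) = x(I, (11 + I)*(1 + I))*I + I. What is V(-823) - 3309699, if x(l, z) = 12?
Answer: -3320398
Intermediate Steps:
V(I) = 13*I (V(I) = 12*I + I = 13*I)
V(-823) - 3309699 = 13*(-823) - 3309699 = -10699 - 3309699 = -3320398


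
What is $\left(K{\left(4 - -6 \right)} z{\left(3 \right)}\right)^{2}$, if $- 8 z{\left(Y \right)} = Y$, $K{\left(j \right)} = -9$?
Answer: $\frac{729}{64} \approx 11.391$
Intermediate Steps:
$z{\left(Y \right)} = - \frac{Y}{8}$
$\left(K{\left(4 - -6 \right)} z{\left(3 \right)}\right)^{2} = \left(- 9 \left(\left(- \frac{1}{8}\right) 3\right)\right)^{2} = \left(\left(-9\right) \left(- \frac{3}{8}\right)\right)^{2} = \left(\frac{27}{8}\right)^{2} = \frac{729}{64}$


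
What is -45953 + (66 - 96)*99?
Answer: -48923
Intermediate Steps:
-45953 + (66 - 96)*99 = -45953 - 30*99 = -45953 - 2970 = -48923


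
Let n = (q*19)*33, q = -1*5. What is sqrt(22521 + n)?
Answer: 3*sqrt(2154) ≈ 139.23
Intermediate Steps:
q = -5
n = -3135 (n = -5*19*33 = -95*33 = -3135)
sqrt(22521 + n) = sqrt(22521 - 3135) = sqrt(19386) = 3*sqrt(2154)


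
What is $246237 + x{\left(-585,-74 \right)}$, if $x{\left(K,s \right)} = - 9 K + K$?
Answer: $250917$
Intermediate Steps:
$x{\left(K,s \right)} = - 8 K$
$246237 + x{\left(-585,-74 \right)} = 246237 - -4680 = 246237 + 4680 = 250917$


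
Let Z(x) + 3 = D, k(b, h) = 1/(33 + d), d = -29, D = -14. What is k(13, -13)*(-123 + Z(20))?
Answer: -35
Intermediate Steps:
k(b, h) = ¼ (k(b, h) = 1/(33 - 29) = 1/4 = ¼)
Z(x) = -17 (Z(x) = -3 - 14 = -17)
k(13, -13)*(-123 + Z(20)) = (-123 - 17)/4 = (¼)*(-140) = -35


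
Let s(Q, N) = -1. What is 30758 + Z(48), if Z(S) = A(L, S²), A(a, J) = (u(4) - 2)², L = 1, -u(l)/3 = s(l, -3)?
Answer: 30759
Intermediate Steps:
u(l) = 3 (u(l) = -3*(-1) = 3)
A(a, J) = 1 (A(a, J) = (3 - 2)² = 1² = 1)
Z(S) = 1
30758 + Z(48) = 30758 + 1 = 30759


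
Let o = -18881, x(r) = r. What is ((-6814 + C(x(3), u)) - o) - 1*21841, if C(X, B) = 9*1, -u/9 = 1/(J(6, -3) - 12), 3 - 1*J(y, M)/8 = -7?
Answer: -9765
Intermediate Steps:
J(y, M) = 80 (J(y, M) = 24 - 8*(-7) = 24 + 56 = 80)
u = -9/68 (u = -9/(80 - 12) = -9/68 ≈ -0.13235)
C(X, B) = 9
((-6814 + C(x(3), u)) - o) - 1*21841 = ((-6814 + 9) - 1*(-18881)) - 1*21841 = (-6805 + 18881) - 21841 = 12076 - 21841 = -9765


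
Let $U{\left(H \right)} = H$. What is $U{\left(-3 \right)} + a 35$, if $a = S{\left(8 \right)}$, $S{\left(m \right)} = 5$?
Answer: $172$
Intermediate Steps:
$a = 5$
$U{\left(-3 \right)} + a 35 = -3 + 5 \cdot 35 = -3 + 175 = 172$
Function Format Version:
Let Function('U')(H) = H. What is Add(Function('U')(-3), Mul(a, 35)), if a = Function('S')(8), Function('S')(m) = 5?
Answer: 172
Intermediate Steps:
a = 5
Add(Function('U')(-3), Mul(a, 35)) = Add(-3, Mul(5, 35)) = Add(-3, 175) = 172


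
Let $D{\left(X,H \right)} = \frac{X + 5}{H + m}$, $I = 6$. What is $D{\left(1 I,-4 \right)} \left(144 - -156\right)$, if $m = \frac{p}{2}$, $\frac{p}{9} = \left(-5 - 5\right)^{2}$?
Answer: $\frac{1650}{223} \approx 7.3991$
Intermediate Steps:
$p = 900$ ($p = 9 \left(-5 - 5\right)^{2} = 9 \left(-10\right)^{2} = 9 \cdot 100 = 900$)
$m = 450$ ($m = \frac{900}{2} = 900 \cdot \frac{1}{2} = 450$)
$D{\left(X,H \right)} = \frac{5 + X}{450 + H}$ ($D{\left(X,H \right)} = \frac{X + 5}{H + 450} = \frac{5 + X}{450 + H}$)
$D{\left(1 I,-4 \right)} \left(144 - -156\right) = \frac{5 + 1 \cdot 6}{450 - 4} \left(144 - -156\right) = \frac{5 + 6}{446} \left(144 + 156\right) = \frac{1}{446} \cdot 11 \cdot 300 = \frac{11}{446} \cdot 300 = \frac{1650}{223}$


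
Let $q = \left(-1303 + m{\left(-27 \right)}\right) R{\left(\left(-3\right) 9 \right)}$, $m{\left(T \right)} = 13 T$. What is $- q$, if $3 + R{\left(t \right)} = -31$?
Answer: $-56236$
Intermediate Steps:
$R{\left(t \right)} = -34$ ($R{\left(t \right)} = -3 - 31 = -34$)
$q = 56236$ ($q = \left(-1303 + 13 \left(-27\right)\right) \left(-34\right) = \left(-1303 - 351\right) \left(-34\right) = \left(-1654\right) \left(-34\right) = 56236$)
$- q = \left(-1\right) 56236 = -56236$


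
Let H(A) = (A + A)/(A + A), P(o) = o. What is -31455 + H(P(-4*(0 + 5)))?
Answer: -31454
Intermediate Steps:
H(A) = 1 (H(A) = (2*A)/((2*A)) = (2*A)*(1/(2*A)) = 1)
-31455 + H(P(-4*(0 + 5))) = -31455 + 1 = -31454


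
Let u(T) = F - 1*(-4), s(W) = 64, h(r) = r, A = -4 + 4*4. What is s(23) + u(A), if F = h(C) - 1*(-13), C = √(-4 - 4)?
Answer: 81 + 2*I*√2 ≈ 81.0 + 2.8284*I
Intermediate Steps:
A = 12 (A = -4 + 16 = 12)
C = 2*I*√2 (C = √(-8) = 2*I*√2 ≈ 2.8284*I)
F = 13 + 2*I*√2 (F = 2*I*√2 - 1*(-13) = 2*I*√2 + 13 = 13 + 2*I*√2 ≈ 13.0 + 2.8284*I)
u(T) = 17 + 2*I*√2 (u(T) = (13 + 2*I*√2) - 1*(-4) = (13 + 2*I*√2) + 4 = 17 + 2*I*√2)
s(23) + u(A) = 64 + (17 + 2*I*√2) = 81 + 2*I*√2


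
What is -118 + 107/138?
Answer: -16177/138 ≈ -117.22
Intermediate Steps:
-118 + 107/138 = -16177/138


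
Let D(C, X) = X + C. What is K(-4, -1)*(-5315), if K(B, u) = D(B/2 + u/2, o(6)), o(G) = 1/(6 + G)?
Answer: 154135/12 ≈ 12845.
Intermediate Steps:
D(C, X) = C + X
K(B, u) = 1/12 + B/2 + u/2 (K(B, u) = (B/2 + u/2) + 1/(6 + 6) = (B*(½) + u*(½)) + 1/12 = (B/2 + u/2) + 1/12 = 1/12 + B/2 + u/2)
K(-4, -1)*(-5315) = (1/12 + (½)*(-4) + (½)*(-1))*(-5315) = (1/12 - 2 - ½)*(-5315) = -29/12*(-5315) = 154135/12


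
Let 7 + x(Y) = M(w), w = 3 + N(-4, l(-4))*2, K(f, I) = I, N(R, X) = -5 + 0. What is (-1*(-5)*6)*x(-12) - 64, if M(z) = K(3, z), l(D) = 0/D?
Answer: -484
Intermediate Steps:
l(D) = 0
N(R, X) = -5
w = -7 (w = 3 - 5*2 = 3 - 10 = -7)
M(z) = z
x(Y) = -14 (x(Y) = -7 - 7 = -14)
(-1*(-5)*6)*x(-12) - 64 = (-1*(-5)*6)*(-14) - 64 = (5*6)*(-14) - 64 = 30*(-14) - 64 = -420 - 64 = -484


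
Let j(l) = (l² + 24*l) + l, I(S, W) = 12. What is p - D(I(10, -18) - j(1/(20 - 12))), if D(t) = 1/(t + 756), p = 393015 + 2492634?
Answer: 141255404135/48951 ≈ 2.8856e+6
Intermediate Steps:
j(l) = l² + 25*l
p = 2885649
D(t) = 1/(756 + t)
p - D(I(10, -18) - j(1/(20 - 12))) = 2885649 - 1/(756 + (12 - (25 + 1/(20 - 12))/(20 - 12))) = 2885649 - 1/(756 + (12 - (25 + 1/8)/8)) = 2885649 - 1/(756 + (12 - (25 + ⅛)/8)) = 2885649 - 1/(756 + (12 - 201/(8*8))) = 2885649 - 1/(756 + (12 - 1*201/64)) = 2885649 - 1/(756 + (12 - 201/64)) = 2885649 - 1/(756 + 567/64) = 2885649 - 1/48951/64 = 2885649 - 1*64/48951 = 2885649 - 64/48951 = 141255404135/48951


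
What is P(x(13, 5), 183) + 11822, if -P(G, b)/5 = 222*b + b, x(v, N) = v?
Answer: -192223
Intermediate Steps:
P(G, b) = -1115*b (P(G, b) = -5*(222*b + b) = -1115*b)
P(x(13, 5), 183) + 11822 = -1115*183 + 11822 = -204045 + 11822 = -192223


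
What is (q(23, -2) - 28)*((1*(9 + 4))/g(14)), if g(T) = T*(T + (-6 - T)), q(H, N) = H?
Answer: 65/84 ≈ 0.77381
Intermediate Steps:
g(T) = -6*T (g(T) = T*(-6) = -6*T)
(q(23, -2) - 28)*((1*(9 + 4))/g(14)) = (23 - 28)*((1*(9 + 4))/((-6*14))) = -5*1*13/(-84) = -65*(-1)/84 = -5*(-13/84) = 65/84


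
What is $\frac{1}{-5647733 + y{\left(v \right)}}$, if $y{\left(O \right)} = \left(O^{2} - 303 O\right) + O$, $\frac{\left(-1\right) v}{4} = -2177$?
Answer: $\frac{1}{67551715} \approx 1.4803 \cdot 10^{-8}$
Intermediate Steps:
$v = 8708$ ($v = \left(-4\right) \left(-2177\right) = 8708$)
$y{\left(O \right)} = O^{2} - 302 O$
$\frac{1}{-5647733 + y{\left(v \right)}} = \frac{1}{-5647733 + 8708 \left(-302 + 8708\right)} = \frac{1}{-5647733 + 8708 \cdot 8406} = \frac{1}{-5647733 + 73199448} = \frac{1}{67551715}$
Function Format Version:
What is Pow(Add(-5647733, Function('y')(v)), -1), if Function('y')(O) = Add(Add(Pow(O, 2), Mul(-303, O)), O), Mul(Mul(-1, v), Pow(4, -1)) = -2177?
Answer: Rational(1, 67551715) ≈ 1.4803e-8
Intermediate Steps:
v = 8708 (v = Mul(-4, -2177) = 8708)
Function('y')(O) = Add(Pow(O, 2), Mul(-302, O))
Pow(Add(-5647733, Function('y')(v)), -1) = Pow(Add(-5647733, Mul(8708, Add(-302, 8708))), -1) = Pow(Add(-5647733, Mul(8708, 8406)), -1) = Pow(Add(-5647733, 73199448), -1) = Pow(67551715, -1) = Rational(1, 67551715)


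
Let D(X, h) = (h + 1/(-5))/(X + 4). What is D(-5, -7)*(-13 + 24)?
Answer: 396/5 ≈ 79.200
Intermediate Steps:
D(X, h) = (-1/5 + h)/(4 + X) (D(X, h) = (h - 1/5)/(4 + X) = (-1/5 + h)/(4 + X))
D(-5, -7)*(-13 + 24) = ((-1/5 - 7)/(4 - 5))*(-13 + 24) = (-36/5/(-1))*11 = -1*(-36/5)*11 = (36/5)*11 = 396/5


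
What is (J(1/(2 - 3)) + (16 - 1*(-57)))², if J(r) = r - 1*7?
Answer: 4225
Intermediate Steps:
J(r) = -7 + r (J(r) = r - 7 = -7 + r)
(J(1/(2 - 3)) + (16 - 1*(-57)))² = ((-7 + 1/(2 - 3)) + (16 - 1*(-57)))² = ((-7 + 1/(-1)) + (16 + 57))² = ((-7 - 1) + 73)² = (-8 + 73)² = 65² = 4225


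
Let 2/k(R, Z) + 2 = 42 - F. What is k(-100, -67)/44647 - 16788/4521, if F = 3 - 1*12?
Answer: -12242382974/3296868421 ≈ -3.7133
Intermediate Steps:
F = -9 (F = 3 - 12 = -9)
k(R, Z) = 2/49 (k(R, Z) = 2/(-2 + (42 - 1*(-9))) = 2/(-2 + (42 + 9)) = 2/(-2 + 51) = 2/49)
k(-100, -67)/44647 - 16788/4521 = (2/49)/44647 - 16788/4521 = (2/49)*(1/44647) - 16788*1/4521 = 2/2187703 - 5596/1507 = -12242382974/3296868421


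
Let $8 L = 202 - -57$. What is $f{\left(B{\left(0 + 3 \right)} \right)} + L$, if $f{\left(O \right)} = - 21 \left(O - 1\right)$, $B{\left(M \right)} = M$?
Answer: $- \frac{77}{8} \approx -9.625$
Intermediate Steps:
$f{\left(O \right)} = 21 - 21 O$ ($f{\left(O \right)} = - 21 \left(-1 + O\right) = 21 - 21 O$)
$L = \frac{259}{8}$ ($L = \frac{202 - -57}{8} = \frac{202 + 57}{8} = \frac{1}{8} \cdot 259 = \frac{259}{8} \approx 32.375$)
$f{\left(B{\left(0 + 3 \right)} \right)} + L = \left(21 - 21 \left(0 + 3\right)\right) + \frac{259}{8} = \left(21 - 63\right) + \frac{259}{8} = -42 + \frac{259}{8} = - \frac{77}{8}$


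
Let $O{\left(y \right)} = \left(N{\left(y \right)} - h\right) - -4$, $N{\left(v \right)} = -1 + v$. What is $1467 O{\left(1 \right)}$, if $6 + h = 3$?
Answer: $10269$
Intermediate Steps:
$h = -3$ ($h = -6 + 3 = -3$)
$O{\left(y \right)} = 6 + y$ ($O{\left(y \right)} = \left(\left(-1 + y\right) - -3\right) - -4 = \left(\left(-1 + y\right) + 3\right) + 4 = \left(2 + y\right) + 4 = 6 + y$)
$1467 O{\left(1 \right)} = 1467 \left(6 + 1\right) = 1467 \cdot 7 = 10269$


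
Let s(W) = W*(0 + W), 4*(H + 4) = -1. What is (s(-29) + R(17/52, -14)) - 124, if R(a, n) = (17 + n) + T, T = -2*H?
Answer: 1457/2 ≈ 728.50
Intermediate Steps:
H = -17/4 (H = -4 + (¼)*(-1) = -4 - ¼ = -17/4 ≈ -4.2500)
s(W) = W² (s(W) = W*W = W²)
T = 17/2 (T = -2*(-17/4) = 17/2 ≈ 8.5000)
R(a, n) = 51/2 + n (R(a, n) = (17 + n) + 17/2 = 51/2 + n)
(s(-29) + R(17/52, -14)) - 124 = ((-29)² + (51/2 - 14)) - 124 = (841 + 23/2) - 124 = 1705/2 - 124 = 1457/2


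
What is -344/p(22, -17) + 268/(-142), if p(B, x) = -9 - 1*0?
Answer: 23218/639 ≈ 36.335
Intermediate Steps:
p(B, x) = -9 (p(B, x) = -9 + 0 = -9)
-344/p(22, -17) + 268/(-142) = -344/(-9) + 268/(-142) = -344*(-⅑) + 268*(-1/142) = 344/9 - 134/71 = 23218/639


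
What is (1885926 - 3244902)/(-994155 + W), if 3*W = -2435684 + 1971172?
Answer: 4076928/3446977 ≈ 1.1828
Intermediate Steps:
W = -464512/3 (W = (-2435684 + 1971172)/3 = (1/3)*(-464512) = -464512/3 ≈ -1.5484e+5)
(1885926 - 3244902)/(-994155 + W) = (1885926 - 3244902)/(-994155 - 464512/3) = -1358976/(-3446977/3) = -1358976*(-3/3446977) = 4076928/3446977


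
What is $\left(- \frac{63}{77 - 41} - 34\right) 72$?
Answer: $-2574$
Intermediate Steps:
$\left(- \frac{63}{77 - 41} - 34\right) 72 = \left(- \frac{63}{36} - 34\right) 72 = \left(\left(-63\right) \frac{1}{36} - 34\right) 72 = \left(- \frac{7}{4} - 34\right) 72 = \left(- \frac{143}{4}\right) 72 = -2574$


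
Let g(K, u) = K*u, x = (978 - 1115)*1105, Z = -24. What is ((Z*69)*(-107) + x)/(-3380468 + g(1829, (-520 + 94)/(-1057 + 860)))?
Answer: -5083979/665173042 ≈ -0.0076431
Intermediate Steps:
x = -151385 (x = -137*1105 = -151385)
((Z*69)*(-107) + x)/(-3380468 + g(1829, (-520 + 94)/(-1057 + 860))) = (-24*69*(-107) - 151385)/(-3380468 + 1829*((-520 + 94)/(-1057 + 860))) = (-1656*(-107) - 151385)/(-3380468 + 1829*(-426/(-197))) = (177192 - 151385)/(-3380468 + 1829*(-426*(-1/197))) = 25807/(-3380468 + 1829*(426/197)) = 25807/(-3380468 + 779154/197) = 25807/(-665173042/197) = 25807*(-197/665173042) = -5083979/665173042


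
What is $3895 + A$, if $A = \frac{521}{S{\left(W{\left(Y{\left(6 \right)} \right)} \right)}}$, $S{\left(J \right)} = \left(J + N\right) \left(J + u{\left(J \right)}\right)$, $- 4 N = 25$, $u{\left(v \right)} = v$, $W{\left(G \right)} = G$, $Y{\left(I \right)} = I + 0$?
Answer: $\frac{11164}{3} \approx 3721.3$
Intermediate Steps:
$Y{\left(I \right)} = I$
$N = - \frac{25}{4}$ ($N = \left(- \frac{1}{4}\right) 25 = - \frac{25}{4} \approx -6.25$)
$S{\left(J \right)} = 2 J \left(- \frac{25}{4} + J\right)$ ($S{\left(J \right)} = \left(J - \frac{25}{4}\right) \left(J + J\right) = \left(- \frac{25}{4} + J\right) 2 J = 2 J \left(- \frac{25}{4} + J\right)$)
$A = - \frac{521}{3}$ ($A = \frac{521}{\frac{1}{2} \cdot 6 \left(-25 + 4 \cdot 6\right)} = \frac{521}{\frac{1}{2} \cdot 6 \left(-25 + 24\right)} = \frac{521}{\frac{1}{2} \cdot 6 \left(-1\right)} = \frac{521}{-3} = 521 \left(- \frac{1}{3}\right) = - \frac{521}{3} \approx -173.67$)
$3895 + A = 3895 - \frac{521}{3} = \frac{11164}{3}$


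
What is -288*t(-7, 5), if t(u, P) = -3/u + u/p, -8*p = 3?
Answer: -38496/7 ≈ -5499.4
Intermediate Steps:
p = -3/8 (p = -1/8*3 = -3/8 ≈ -0.37500)
t(u, P) = -3/u - 8*u/3 (t(u, P) = -3/u + u/(-3/8) = -3/u + u*(-8/3) = -3/u - 8*u/3)
-288*t(-7, 5) = -288*(-3/(-7) - 8/3*(-7)) = -288*(-3*(-1/7) + 56/3) = -288*(3/7 + 56/3) = -288*401/21 = -38496/7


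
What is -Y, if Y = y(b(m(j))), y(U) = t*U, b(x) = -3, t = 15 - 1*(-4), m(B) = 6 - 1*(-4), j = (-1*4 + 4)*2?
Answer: 57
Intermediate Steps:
j = 0 (j = (-4 + 4)*2 = 0*2 = 0)
m(B) = 10 (m(B) = 6 + 4 = 10)
t = 19 (t = 15 + 4 = 19)
y(U) = 19*U
Y = -57 (Y = 19*(-3) = -57)
-Y = -1*(-57) = 57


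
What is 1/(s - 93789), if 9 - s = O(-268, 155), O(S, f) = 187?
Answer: -1/93967 ≈ -1.0642e-5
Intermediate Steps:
s = -178 (s = 9 - 1*187 = 9 - 187 = -178)
1/(s - 93789) = 1/(-178 - 93789) = 1/(-93967) = -1/93967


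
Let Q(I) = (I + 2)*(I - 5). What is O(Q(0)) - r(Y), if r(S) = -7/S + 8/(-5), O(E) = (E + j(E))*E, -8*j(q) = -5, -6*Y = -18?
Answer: 5861/60 ≈ 97.683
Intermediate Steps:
Y = 3 (Y = -⅙*(-18) = 3)
Q(I) = (-5 + I)*(2 + I) (Q(I) = (2 + I)*(-5 + I) = (-5 + I)*(2 + I))
j(q) = 5/8 (j(q) = -⅛*(-5) = 5/8)
O(E) = E*(5/8 + E) (O(E) = (E + 5/8)*E = (5/8 + E)*E = E*(5/8 + E))
r(S) = -8/5 - 7/S (r(S) = -7/S + 8*(-⅕) = -7/S - 8/5 = -8/5 - 7/S)
O(Q(0)) - r(Y) = (-10 + 0² - 3*0)*(5 + 8*(-10 + 0² - 3*0))/8 - (-8/5 - 7/3) = (-10 + 0 + 0)*(5 + 8*(-10 + 0 + 0))/8 - (-8/5 - 7*⅓) = (⅛)*(-10)*(5 + 8*(-10)) - (-8/5 - 7/3) = (⅛)*(-10)*(5 - 80) - 1*(-59/15) = (⅛)*(-10)*(-75) + 59/15 = 375/4 + 59/15 = 5861/60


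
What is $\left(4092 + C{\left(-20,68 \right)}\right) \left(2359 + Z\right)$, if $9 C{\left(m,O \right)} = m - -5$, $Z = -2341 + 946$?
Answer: $\frac{11829244}{3} \approx 3.9431 \cdot 10^{6}$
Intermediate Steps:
$Z = -1395$
$C{\left(m,O \right)} = \frac{5}{9} + \frac{m}{9}$ ($C{\left(m,O \right)} = \frac{m - -5}{9} = \frac{m + 5}{9} = \frac{5 + m}{9} = \frac{5}{9} + \frac{m}{9}$)
$\left(4092 + C{\left(-20,68 \right)}\right) \left(2359 + Z\right) = \left(4092 + \left(\frac{5}{9} + \frac{1}{9} \left(-20\right)\right)\right) \left(2359 - 1395\right) = \left(4092 + \left(\frac{5}{9} - \frac{20}{9}\right)\right) 964 = \left(4092 - \frac{5}{3}\right) 964 = \frac{12271}{3} \cdot 964 = \frac{11829244}{3}$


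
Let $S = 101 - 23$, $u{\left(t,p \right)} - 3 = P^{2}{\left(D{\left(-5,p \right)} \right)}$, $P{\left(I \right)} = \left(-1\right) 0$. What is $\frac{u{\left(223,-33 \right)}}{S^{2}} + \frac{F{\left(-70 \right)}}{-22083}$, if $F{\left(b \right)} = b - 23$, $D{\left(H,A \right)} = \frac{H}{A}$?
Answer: $\frac{70229}{14928108} \approx 0.0047045$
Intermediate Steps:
$P{\left(I \right)} = 0$
$u{\left(t,p \right)} = 3$ ($u{\left(t,p \right)} = 3 + 0^{2} = 3 + 0 = 3$)
$F{\left(b \right)} = -23 + b$
$S = 78$ ($S = 101 - 23 = 78$)
$\frac{u{\left(223,-33 \right)}}{S^{2}} + \frac{F{\left(-70 \right)}}{-22083} = \frac{3}{78^{2}} + \frac{-23 - 70}{-22083} = \frac{3}{6084} - - \frac{31}{7361} = 3 \cdot \frac{1}{6084} + \frac{31}{7361} = \frac{1}{2028} + \frac{31}{7361} = \frac{70229}{14928108}$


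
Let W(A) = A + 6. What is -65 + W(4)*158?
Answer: 1515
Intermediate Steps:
W(A) = 6 + A
-65 + W(4)*158 = -65 + (6 + 4)*158 = -65 + 10*158 = -65 + 1580 = 1515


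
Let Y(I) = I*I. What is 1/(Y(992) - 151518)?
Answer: 1/832546 ≈ 1.2011e-6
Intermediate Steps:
Y(I) = I²
1/(Y(992) - 151518) = 1/(992² - 151518) = 1/(984064 - 151518) = 1/832546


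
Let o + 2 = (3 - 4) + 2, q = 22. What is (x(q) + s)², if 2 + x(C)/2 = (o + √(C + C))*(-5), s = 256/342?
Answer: 129992116/29241 - 46160*√11/171 ≈ 3550.3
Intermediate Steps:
s = 128/171 (s = 256*(1/342) = 128/171 ≈ 0.74854)
o = -1 (o = -2 + ((3 - 4) + 2) = -2 + (-1 + 2) = -2 + 1 = -1)
x(C) = 6 - 10*√2*√C (x(C) = -4 + 2*((-1 + √(C + C))*(-5)) = -4 + 2*((-1 + √(2*C))*(-5)) = -4 + 2*((-1 + √2*√C)*(-5)) = -4 + 2*(5 - 5*√2*√C) = -4 + (10 - 10*√2*√C) = 6 - 10*√2*√C)
(x(q) + s)² = ((6 - 10*√2*√22) + 128/171)² = ((6 - 20*√11) + 128/171)² = (1154/171 - 20*√11)²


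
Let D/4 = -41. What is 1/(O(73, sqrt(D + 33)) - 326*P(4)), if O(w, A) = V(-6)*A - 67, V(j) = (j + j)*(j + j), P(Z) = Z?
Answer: -457/1532019 - 16*I*sqrt(131)/510673 ≈ -0.0002983 - 0.0003586*I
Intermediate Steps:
D = -164 (D = 4*(-41) = -164)
V(j) = 4*j**2 (V(j) = (2*j)*(2*j) = 4*j**2)
O(w, A) = -67 + 144*A (O(w, A) = (4*(-6)**2)*A - 67 = (4*36)*A - 67 = 144*A - 67 = -67 + 144*A)
1/(O(73, sqrt(D + 33)) - 326*P(4)) = 1/((-67 + 144*sqrt(-164 + 33)) - 326*4) = 1/((-67 + 144*sqrt(-131)) - 1304) = 1/((-67 + 144*(I*sqrt(131))) - 1304) = 1/((-67 + 144*I*sqrt(131)) - 1304) = 1/(-1371 + 144*I*sqrt(131))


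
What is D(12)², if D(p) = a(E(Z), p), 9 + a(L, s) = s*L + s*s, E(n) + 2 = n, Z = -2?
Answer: 7569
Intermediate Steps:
E(n) = -2 + n
a(L, s) = -9 + s² + L*s (a(L, s) = -9 + (s*L + s*s) = -9 + (L*s + s²) = -9 + (s² + L*s) = -9 + s² + L*s)
D(p) = -9 + p² - 4*p (D(p) = -9 + p² + (-2 - 2)*p = -9 + p² - 4*p)
D(12)² = (-9 + 12² - 4*12)² = (-9 + 144 - 48)² = 87² = 7569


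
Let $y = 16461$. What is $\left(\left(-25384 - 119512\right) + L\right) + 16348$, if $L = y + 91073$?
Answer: $-21014$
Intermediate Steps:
$L = 107534$ ($L = 16461 + 91073 = 107534$)
$\left(\left(-25384 - 119512\right) + L\right) + 16348 = \left(\left(-25384 - 119512\right) + 107534\right) + 16348 = \left(-144896 + 107534\right) + 16348 = -37362 + 16348 = -21014$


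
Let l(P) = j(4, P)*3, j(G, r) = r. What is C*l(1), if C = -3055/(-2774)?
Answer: 9165/2774 ≈ 3.3039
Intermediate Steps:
l(P) = 3*P (l(P) = P*3 = 3*P)
C = 3055/2774 (C = -3055*(-1/2774) = 3055/2774 ≈ 1.1013)
C*l(1) = 3055*(3*1)/2774 = (3055/2774)*3 = 9165/2774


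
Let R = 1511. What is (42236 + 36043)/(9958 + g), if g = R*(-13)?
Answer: -78279/9685 ≈ -8.0825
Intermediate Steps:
g = -19643 (g = 1511*(-13) = -19643)
(42236 + 36043)/(9958 + g) = (42236 + 36043)/(9958 - 19643) = 78279/(-9685) = 78279*(-1/9685) = -78279/9685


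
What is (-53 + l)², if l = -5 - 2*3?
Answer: 4096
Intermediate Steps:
l = -11 (l = -5 - 6 = -11)
(-53 + l)² = (-53 - 11)² = (-64)² = 4096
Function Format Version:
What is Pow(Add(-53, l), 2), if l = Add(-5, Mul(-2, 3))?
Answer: 4096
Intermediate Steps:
l = -11 (l = Add(-5, -6) = -11)
Pow(Add(-53, l), 2) = Pow(Add(-53, -11), 2) = Pow(-64, 2) = 4096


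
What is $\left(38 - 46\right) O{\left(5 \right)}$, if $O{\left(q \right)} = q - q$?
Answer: $0$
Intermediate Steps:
$O{\left(q \right)} = 0$
$\left(38 - 46\right) O{\left(5 \right)} = \left(38 - 46\right) 0 = \left(-8\right) 0 = 0$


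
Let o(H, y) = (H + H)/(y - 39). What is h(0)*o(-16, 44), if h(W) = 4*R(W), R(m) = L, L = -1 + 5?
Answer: -512/5 ≈ -102.40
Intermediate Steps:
L = 4
R(m) = 4
o(H, y) = 2*H/(-39 + y) (o(H, y) = (2*H)/(-39 + y) = 2*H/(-39 + y))
h(W) = 16 (h(W) = 4*4 = 16)
h(0)*o(-16, 44) = 16*(2*(-16)/(-39 + 44)) = 16*(2*(-16)/5) = 16*(2*(-16)*(1/5)) = 16*(-32/5) = -512/5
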